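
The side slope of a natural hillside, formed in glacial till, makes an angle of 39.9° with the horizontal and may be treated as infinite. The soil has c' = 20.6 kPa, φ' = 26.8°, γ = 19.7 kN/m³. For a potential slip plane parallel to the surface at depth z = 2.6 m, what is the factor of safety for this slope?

FS = 1.42

For an infinite slope with a slip plane parallel to the surface (no pore pressure): FS = [c' + γz cos²β tanφ'] / [γz sinβ cosβ].
γz = 19.7·2.6 = 51.22 kN/m²
Numerator = 20.6 + 51.22·cos²39.9°·tan26.8° = 20.6 + 51.22·0.5885·0.5051 = 35.827 kPa
Denominator = 51.22·sin39.9°·cos39.9° = 51.22·0.6414·0.7672 = 25.205 kPa
FS = 35.827 / 25.205 = 1.421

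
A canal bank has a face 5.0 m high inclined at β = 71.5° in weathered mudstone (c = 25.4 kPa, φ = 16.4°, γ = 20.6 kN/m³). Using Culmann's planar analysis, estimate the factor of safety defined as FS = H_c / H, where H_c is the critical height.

FS = 2.10

H_c = (4c/γ) · sinβ cosφ / [1 − cos(β − φ)]
    = (4·25.4/20.6) · sin71.5°·cos16.4° / [1 − cos55.1°]
    = 4.932 · 0.9097 / 0.4279 = 10.49 m
FS = H_c / H = 10.49 / 5.0 = 2.097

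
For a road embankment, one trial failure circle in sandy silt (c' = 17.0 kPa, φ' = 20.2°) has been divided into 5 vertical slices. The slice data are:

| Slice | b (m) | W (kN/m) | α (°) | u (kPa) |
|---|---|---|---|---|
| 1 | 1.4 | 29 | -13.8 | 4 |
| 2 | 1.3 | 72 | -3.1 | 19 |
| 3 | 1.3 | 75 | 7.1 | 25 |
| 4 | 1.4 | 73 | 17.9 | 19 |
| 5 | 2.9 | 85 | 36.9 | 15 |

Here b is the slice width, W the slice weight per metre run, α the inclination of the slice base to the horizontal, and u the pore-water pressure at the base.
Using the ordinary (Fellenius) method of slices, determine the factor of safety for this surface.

Ordinary method of slices: FS = Σ[c'·Δl_i + (W_i cosα_i − u_i·Δl_i)·tanφ'] / Σ W_i sinα_i, with Δl_i = b_i / cosα_i.
Slice 1: Δl = 1.4/cos(-13.8°) = 1.442 m; N'_1 = 29·cos(-13.8°) − 4·1.442 = 22.4; c'Δl = 24.51; W sinα = -6.9
Slice 2: Δl = 1.3/cos(-3.1°) = 1.302 m; N'_2 = 72·cos(-3.1°) − 19·1.302 = 47.2; c'Δl = 22.13; W sinα = -3.9
Slice 3: Δl = 1.3/cos7.1° = 1.310 m; N'_3 = 75·cos7.1° − 25·1.310 = 41.7; c'Δl = 22.27; W sinα = 9.3
Slice 4: Δl = 1.4/cos17.9° = 1.471 m; N'_4 = 73·cos17.9° − 19·1.471 = 41.5; c'Δl = 25.01; W sinα = 22.4
Slice 5: Δl = 2.9/cos36.9° = 3.626 m; N'_5 = 85·cos36.9° − 15·3.626 = 13.6; c'Δl = 61.65; W sinα = 51.0
Σc'Δl = 155.6 kN/m; ΣN' = 166.3 kN/m; ΣW sinα = 71.9 kN/m
Resisting = 155.6 + 166.3·tan20.2° = 155.6 + 61.2 = 216.8 kN/m
FS = 216.8 / 71.9 = 3.013

FS = 3.01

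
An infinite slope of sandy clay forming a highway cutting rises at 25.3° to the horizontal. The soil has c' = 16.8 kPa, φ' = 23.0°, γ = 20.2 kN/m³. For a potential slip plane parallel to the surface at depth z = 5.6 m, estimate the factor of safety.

For an infinite slope with a slip plane parallel to the surface (no pore pressure): FS = [c' + γz cos²β tanφ'] / [γz sinβ cosβ].
γz = 20.2·5.6 = 113.12 kN/m²
Numerator = 16.8 + 113.12·cos²25.3°·tan23.0° = 16.8 + 113.12·0.8174·0.4245 = 56.047 kPa
Denominator = 113.12·sin25.3°·cos25.3° = 113.12·0.4274·0.9041 = 43.706 kPa
FS = 56.047 / 43.706 = 1.282

FS = 1.28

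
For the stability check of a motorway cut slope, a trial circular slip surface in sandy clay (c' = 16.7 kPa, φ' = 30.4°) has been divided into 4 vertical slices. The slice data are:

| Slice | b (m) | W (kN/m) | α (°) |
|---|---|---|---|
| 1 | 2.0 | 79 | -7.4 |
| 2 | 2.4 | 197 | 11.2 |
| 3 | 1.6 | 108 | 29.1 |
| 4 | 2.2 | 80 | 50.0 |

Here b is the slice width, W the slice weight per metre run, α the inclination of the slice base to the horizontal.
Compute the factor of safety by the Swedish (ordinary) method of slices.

FS = 2.87

Ordinary method of slices: FS = Σ[c'·Δl_i + (W_i cosα_i)·tanφ'] / Σ W_i sinα_i, with Δl_i = b_i / cosα_i.
Slice 1: Δl = 2.0/cos(-7.4°) = 2.017 m; N'_1 = 79·cos(-7.4°) = 78.3; c'Δl = 33.68; W sinα = -10.2
Slice 2: Δl = 2.4/cos11.2° = 2.447 m; N'_2 = 197·cos11.2° = 193.2; c'Δl = 40.86; W sinα = 38.3
Slice 3: Δl = 1.6/cos29.1° = 1.831 m; N'_3 = 108·cos29.1° = 94.4; c'Δl = 30.58; W sinα = 52.5
Slice 4: Δl = 2.2/cos50.0° = 3.423 m; N'_4 = 80·cos50.0° = 51.4; c'Δl = 57.16; W sinα = 61.3
Σc'Δl = 162.3 kN/m; ΣN' = 417.4 kN/m; ΣW sinα = 141.9 kN/m
Resisting = 162.3 + 417.4·tan30.4° = 162.3 + 244.9 = 407.2 kN/m
FS = 407.2 / 141.9 = 2.869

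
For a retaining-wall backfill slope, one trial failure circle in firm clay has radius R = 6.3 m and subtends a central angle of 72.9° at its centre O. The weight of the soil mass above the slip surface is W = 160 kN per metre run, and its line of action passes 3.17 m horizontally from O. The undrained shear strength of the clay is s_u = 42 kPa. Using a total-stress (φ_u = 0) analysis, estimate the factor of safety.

FS = 4.18

Taking moments about the centre O, the resisting moment is provided by the undrained shear strength acting along the arc:
Arc length L_a = R·θ = 6.3·(72.9°·π/180) = 6.3·1.2723 = 8.02 m
M_R = s_u·L_a·R = 42·8.02·6.3 = 2121.0 kN·m/m
M_D = W·d = 160·3.17 = 507.2 kN·m/m
FS = M_R / M_D = 2121.0 / 507.2 = 4.182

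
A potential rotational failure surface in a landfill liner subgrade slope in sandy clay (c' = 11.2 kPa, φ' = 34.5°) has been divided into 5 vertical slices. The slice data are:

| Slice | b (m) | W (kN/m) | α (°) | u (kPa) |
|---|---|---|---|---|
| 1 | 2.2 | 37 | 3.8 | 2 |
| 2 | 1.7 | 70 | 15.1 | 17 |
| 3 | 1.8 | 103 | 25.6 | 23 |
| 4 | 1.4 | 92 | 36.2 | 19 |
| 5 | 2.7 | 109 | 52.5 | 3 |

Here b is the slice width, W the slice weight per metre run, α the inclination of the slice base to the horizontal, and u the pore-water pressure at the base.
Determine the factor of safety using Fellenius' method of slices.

FS = 1.37

Ordinary method of slices: FS = Σ[c'·Δl_i + (W_i cosα_i − u_i·Δl_i)·tanφ'] / Σ W_i sinα_i, with Δl_i = b_i / cosα_i.
Slice 1: Δl = 2.2/cos3.8° = 2.205 m; N'_1 = 37·cos3.8° − 2·2.205 = 32.5; c'Δl = 24.69; W sinα = 2.5
Slice 2: Δl = 1.7/cos15.1° = 1.761 m; N'_2 = 70·cos15.1° − 17·1.761 = 37.6; c'Δl = 19.72; W sinα = 18.2
Slice 3: Δl = 1.8/cos25.6° = 1.996 m; N'_3 = 103·cos25.6° − 23·1.996 = 47.0; c'Δl = 22.35; W sinα = 44.5
Slice 4: Δl = 1.4/cos36.2° = 1.735 m; N'_4 = 92·cos36.2° − 19·1.735 = 41.3; c'Δl = 19.43; W sinα = 54.3
Slice 5: Δl = 2.7/cos52.5° = 4.435 m; N'_5 = 109·cos52.5° − 3·4.435 = 53.0; c'Δl = 49.67; W sinα = 86.5
Σc'Δl = 135.9 kN/m; ΣN' = 211.5 kN/m; ΣW sinα = 206.0 kN/m
Resisting = 135.9 + 211.5·tan34.5° = 135.9 + 145.3 = 281.2 kN/m
FS = 281.2 / 206.0 = 1.365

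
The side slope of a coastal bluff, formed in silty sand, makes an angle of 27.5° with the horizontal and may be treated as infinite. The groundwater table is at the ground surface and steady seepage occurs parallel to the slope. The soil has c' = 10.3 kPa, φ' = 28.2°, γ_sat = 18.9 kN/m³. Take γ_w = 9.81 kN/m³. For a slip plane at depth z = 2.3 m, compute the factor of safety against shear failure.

With seepage parallel to the slope and the water table at the surface, the effective normal stress on the slip plane uses the buoyant unit weight γ' = γ_sat − γ_w while the driving shear stress uses γ_sat:
FS = [c' + γ' z cos²β tanφ'] / [γ_sat z sinβ cosβ]
γ' = 18.9 − 9.81 = 9.09 kN/m³
Numerator = 10.3 + 9.09·2.3·cos²27.5°·tan28.2° = 10.3 + 9.09·2.3·0.7868·0.5362 = 19.120 kPa
Denominator = 18.9·2.3·sin27.5°·cos27.5° = 18.9·2.3·0.4617·0.8870 = 17.804 kPa
FS = 19.120 / 17.804 = 1.074

FS = 1.07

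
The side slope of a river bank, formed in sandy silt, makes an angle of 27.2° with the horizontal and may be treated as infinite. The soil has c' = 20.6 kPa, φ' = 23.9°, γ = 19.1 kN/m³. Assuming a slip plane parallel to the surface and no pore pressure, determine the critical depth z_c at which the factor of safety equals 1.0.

Setting FS = 1.00 in FS = [c' + γz cos²β tanφ'] / [γz sinβ cosβ] and solving for z:
z = c' / [γ cosβ (FS·sinβ − cosβ·tanφ')]
  = 20.6 / [19.1·cos27.2°·(1.00·sin27.2° − cos27.2°·tan23.9°)]
  = 20.6 / [19.1·0.8894·(1.00·0.4571 − 0.8894·0.4431)]
  = 20.6 / 1.0696 = 19.259 m

z_c = 19.26 m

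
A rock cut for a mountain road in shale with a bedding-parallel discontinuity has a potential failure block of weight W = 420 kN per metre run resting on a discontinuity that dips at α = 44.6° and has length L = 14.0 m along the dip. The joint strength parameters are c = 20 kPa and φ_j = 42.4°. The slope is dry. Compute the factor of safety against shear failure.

Resolving the block weight along and normal to the plane and applying the Mohr–Coulomb strength on the joint:
N' = W cosα = 420·cos44.6° = 299.1 kN/m
Driving force T = W sinα = 420·sin44.6° = 294.9 kN/m
Resisting force R = c·L + N'·tanφ_j = 20·14.0 + 299.1·tan42.4° = 280.0 + 273.1 = 553.1 kN/m
FS = R / T = 553.1 / 294.9 = 1.875

FS = 1.88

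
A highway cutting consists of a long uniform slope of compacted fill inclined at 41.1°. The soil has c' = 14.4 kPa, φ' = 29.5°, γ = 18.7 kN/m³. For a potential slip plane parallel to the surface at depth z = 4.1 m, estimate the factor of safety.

For an infinite slope with a slip plane parallel to the surface (no pore pressure): FS = [c' + γz cos²β tanφ'] / [γz sinβ cosβ].
γz = 18.7·4.1 = 76.67 kN/m²
Numerator = 14.4 + 76.67·cos²41.1°·tan29.5° = 14.4 + 76.67·0.5679·0.5658 = 39.032 kPa
Denominator = 76.67·sin41.1°·cos41.1° = 76.67·0.6574·0.7536 = 37.980 kPa
FS = 39.032 / 37.980 = 1.028

FS = 1.03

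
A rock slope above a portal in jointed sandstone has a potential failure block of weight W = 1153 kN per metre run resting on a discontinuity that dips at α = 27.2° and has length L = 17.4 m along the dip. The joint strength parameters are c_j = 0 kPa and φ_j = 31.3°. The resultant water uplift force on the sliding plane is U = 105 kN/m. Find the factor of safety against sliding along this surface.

Resolving the block weight along and normal to the plane and applying the Mohr–Coulomb strength on the joint:
N' = W cosα − U = 1153·cos27.2° − 105 = 920.5 kN/m
Driving force T = W sinα = 1153·sin27.2° = 527.0 kN/m
Resisting force R = c_j·L + N'·tanφ_j = 0·17.4 + 920.5·tan31.3° = 0.0 + 559.7 = 559.7 kN/m
FS = R / T = 559.7 / 527.0 = 1.062

FS = 1.06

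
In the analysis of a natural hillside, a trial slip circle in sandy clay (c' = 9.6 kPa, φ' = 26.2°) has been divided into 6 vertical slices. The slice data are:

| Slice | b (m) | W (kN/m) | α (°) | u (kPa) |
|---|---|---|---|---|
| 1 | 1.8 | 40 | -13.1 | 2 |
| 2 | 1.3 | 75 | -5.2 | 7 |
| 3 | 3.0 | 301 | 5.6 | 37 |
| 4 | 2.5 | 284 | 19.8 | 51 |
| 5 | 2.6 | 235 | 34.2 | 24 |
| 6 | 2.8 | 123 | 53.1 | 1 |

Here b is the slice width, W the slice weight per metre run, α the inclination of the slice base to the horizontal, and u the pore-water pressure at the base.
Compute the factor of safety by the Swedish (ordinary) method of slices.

Ordinary method of slices: FS = Σ[c'·Δl_i + (W_i cosα_i − u_i·Δl_i)·tanφ'] / Σ W_i sinα_i, with Δl_i = b_i / cosα_i.
Slice 1: Δl = 1.8/cos(-13.1°) = 1.848 m; N'_1 = 40·cos(-13.1°) − 2·1.848 = 35.3; c'Δl = 17.74; W sinα = -9.1
Slice 2: Δl = 1.3/cos(-5.2°) = 1.305 m; N'_2 = 75·cos(-5.2°) − 7·1.305 = 65.6; c'Δl = 12.53; W sinα = -6.8
Slice 3: Δl = 3.0/cos5.6° = 3.014 m; N'_3 = 301·cos5.6° − 37·3.014 = 188.0; c'Δl = 28.94; W sinα = 29.4
Slice 4: Δl = 2.5/cos19.8° = 2.657 m; N'_4 = 284·cos19.8° − 51·2.657 = 131.7; c'Δl = 25.51; W sinα = 96.2
Slice 5: Δl = 2.6/cos34.2° = 3.144 m; N'_5 = 235·cos34.2° − 24·3.144 = 118.9; c'Δl = 30.18; W sinα = 132.1
Slice 6: Δl = 2.8/cos53.1° = 4.663 m; N'_6 = 123·cos53.1° − 1·4.663 = 69.2; c'Δl = 44.77; W sinα = 98.4
Σc'Δl = 159.7 kN/m; ΣN' = 608.7 kN/m; ΣW sinα = 340.2 kN/m
Resisting = 159.7 + 608.7·tan26.2° = 159.7 + 299.5 = 459.2 kN/m
FS = 459.2 / 340.2 = 1.350

FS = 1.35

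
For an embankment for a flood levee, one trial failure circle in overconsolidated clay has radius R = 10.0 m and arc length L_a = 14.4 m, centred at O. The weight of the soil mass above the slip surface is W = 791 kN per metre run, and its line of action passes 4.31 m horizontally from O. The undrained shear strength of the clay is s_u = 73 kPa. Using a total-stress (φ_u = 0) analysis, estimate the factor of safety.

FS = 3.08

Taking moments about the centre O, the resisting moment is provided by the undrained shear strength acting along the arc:
M_R = s_u·L_a·R = 73·14.40·10.0 = 10512.0 kN·m/m
M_D = W·d = 791·4.31 = 3409.2 kN·m/m
FS = M_R / M_D = 10512.0 / 3409.2 = 3.083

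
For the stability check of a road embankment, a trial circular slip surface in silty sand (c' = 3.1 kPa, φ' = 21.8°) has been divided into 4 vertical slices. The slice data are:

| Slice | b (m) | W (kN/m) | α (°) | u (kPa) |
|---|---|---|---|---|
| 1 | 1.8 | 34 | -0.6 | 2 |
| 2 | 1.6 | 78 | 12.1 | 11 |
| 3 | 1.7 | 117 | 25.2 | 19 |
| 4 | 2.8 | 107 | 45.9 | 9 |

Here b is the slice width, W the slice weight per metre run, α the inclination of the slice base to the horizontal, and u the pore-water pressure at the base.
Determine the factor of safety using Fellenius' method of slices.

Ordinary method of slices: FS = Σ[c'·Δl_i + (W_i cosα_i − u_i·Δl_i)·tanφ'] / Σ W_i sinα_i, with Δl_i = b_i / cosα_i.
Slice 1: Δl = 1.8/cos(-0.6°) = 1.800 m; N'_1 = 34·cos(-0.6°) − 2·1.800 = 30.4; c'Δl = 5.58; W sinα = -0.4
Slice 2: Δl = 1.6/cos12.1° = 1.636 m; N'_2 = 78·cos12.1° − 11·1.636 = 58.3; c'Δl = 5.07; W sinα = 16.4
Slice 3: Δl = 1.7/cos25.2° = 1.879 m; N'_3 = 117·cos25.2° − 19·1.879 = 70.2; c'Δl = 5.82; W sinα = 49.8
Slice 4: Δl = 2.8/cos45.9° = 4.023 m; N'_4 = 107·cos45.9° − 9·4.023 = 38.3; c'Δl = 12.47; W sinα = 76.8
Σc'Δl = 29.0 kN/m; ΣN' = 197.1 kN/m; ΣW sinα = 142.6 kN/m
Resisting = 29.0 + 197.1·tan21.8° = 29.0 + 78.8 = 107.8 kN/m
FS = 107.8 / 142.6 = 0.756

FS = 0.76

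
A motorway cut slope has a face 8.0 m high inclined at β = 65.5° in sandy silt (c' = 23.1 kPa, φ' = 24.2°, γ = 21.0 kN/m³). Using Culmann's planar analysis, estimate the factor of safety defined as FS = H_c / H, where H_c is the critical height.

H_c = (4c'/γ) · sinβ cosφ' / [1 − cos(β − φ')]
    = (4·23.1/21.0) · sin65.5°·cos24.2° / [1 − cos41.3°]
    = 4.400 · 0.8300 / 0.2487 = 14.68 m
FS = H_c / H = 14.68 / 8.0 = 1.835

FS = 1.84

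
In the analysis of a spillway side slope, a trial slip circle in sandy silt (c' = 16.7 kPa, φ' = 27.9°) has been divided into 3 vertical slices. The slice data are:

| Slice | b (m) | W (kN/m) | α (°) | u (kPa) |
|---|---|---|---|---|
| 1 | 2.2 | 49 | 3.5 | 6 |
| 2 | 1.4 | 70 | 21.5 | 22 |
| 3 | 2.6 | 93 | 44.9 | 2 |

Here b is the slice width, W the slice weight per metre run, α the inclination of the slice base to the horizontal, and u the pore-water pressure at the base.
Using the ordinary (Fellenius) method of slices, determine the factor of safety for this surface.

Ordinary method of slices: FS = Σ[c'·Δl_i + (W_i cosα_i − u_i·Δl_i)·tanφ'] / Σ W_i sinα_i, with Δl_i = b_i / cosα_i.
Slice 1: Δl = 2.2/cos3.5° = 2.204 m; N'_1 = 49·cos3.5° − 6·2.204 = 35.7; c'Δl = 36.81; W sinα = 3.0
Slice 2: Δl = 1.4/cos21.5° = 1.505 m; N'_2 = 70·cos21.5° − 22·1.505 = 32.0; c'Δl = 25.13; W sinα = 25.7
Slice 3: Δl = 2.6/cos44.9° = 3.671 m; N'_3 = 93·cos44.9° − 2·3.671 = 58.5; c'Δl = 61.30; W sinα = 65.6
Σc'Δl = 123.2 kN/m; ΣN' = 126.2 kN/m; ΣW sinα = 94.3 kN/m
Resisting = 123.2 + 126.2·tan27.9° = 123.2 + 66.8 = 190.1 kN/m
FS = 190.1 / 94.3 = 2.016

FS = 2.02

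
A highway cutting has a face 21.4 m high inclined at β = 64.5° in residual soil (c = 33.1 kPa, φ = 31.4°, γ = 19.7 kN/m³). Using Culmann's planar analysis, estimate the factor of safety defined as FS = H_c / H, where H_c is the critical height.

H_c = (4c/γ) · sinβ cosφ / [1 − cos(β − φ)]
    = (4·33.1/19.7) · sin64.5°·cos31.4° / [1 − cos33.1°]
    = 6.721 · 0.7704 / 0.1623 = 31.91 m
FS = H_c / H = 31.91 / 21.4 = 1.491

FS = 1.49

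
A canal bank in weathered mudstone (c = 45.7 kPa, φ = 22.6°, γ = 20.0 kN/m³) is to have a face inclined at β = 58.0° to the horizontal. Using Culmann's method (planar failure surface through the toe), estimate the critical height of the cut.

H_c = 38.71 m

Culmann's analysis gives the critical failure plane at α_cr = (β + φ)/2 = (58.0 + 22.6)/2 = 40.3°, and the critical height
H_c = (4c/γ) · sinβ cosφ / [1 − cos(β − φ)]
    = (4·45.7/20.0) · sin58.0°·cos22.6° / [1 − cos(35.4°)]
    = 9.140 · 0.8480·0.9232 / [1 − 0.8151]
    = 9.140 · 0.7829 / 0.1849
    = 38.71 m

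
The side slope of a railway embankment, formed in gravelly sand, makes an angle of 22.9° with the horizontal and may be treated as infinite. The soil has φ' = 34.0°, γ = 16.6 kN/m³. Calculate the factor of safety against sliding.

For a dry cohesionless infinite slope the factor of safety is FS = tanφ' / tanβ.
FS = tan34.0° / tan22.9° = 0.6745 / 0.4224 = 1.597

FS = 1.60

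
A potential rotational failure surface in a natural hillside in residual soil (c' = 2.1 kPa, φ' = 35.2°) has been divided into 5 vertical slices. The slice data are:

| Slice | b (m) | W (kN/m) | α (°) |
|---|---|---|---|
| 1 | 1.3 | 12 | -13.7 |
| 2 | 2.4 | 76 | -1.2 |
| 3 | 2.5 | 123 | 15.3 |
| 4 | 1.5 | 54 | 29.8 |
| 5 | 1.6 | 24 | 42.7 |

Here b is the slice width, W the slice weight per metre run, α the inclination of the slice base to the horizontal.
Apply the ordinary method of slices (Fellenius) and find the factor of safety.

FS = 2.99

Ordinary method of slices: FS = Σ[c'·Δl_i + (W_i cosα_i)·tanφ'] / Σ W_i sinα_i, with Δl_i = b_i / cosα_i.
Slice 1: Δl = 1.3/cos(-13.7°) = 1.338 m; N'_1 = 12·cos(-13.7°) = 11.7; c'Δl = 2.81; W sinα = -2.8
Slice 2: Δl = 2.4/cos(-1.2°) = 2.401 m; N'_2 = 76·cos(-1.2°) = 76.0; c'Δl = 5.04; W sinα = -1.6
Slice 3: Δl = 2.5/cos15.3° = 2.592 m; N'_3 = 123·cos15.3° = 118.6; c'Δl = 5.44; W sinα = 32.5
Slice 4: Δl = 1.5/cos29.8° = 1.729 m; N'_4 = 54·cos29.8° = 46.9; c'Δl = 3.63; W sinα = 26.8
Slice 5: Δl = 1.6/cos42.7° = 2.177 m; N'_5 = 24·cos42.7° = 17.6; c'Δl = 4.57; W sinα = 16.3
Σc'Δl = 21.5 kN/m; ΣN' = 270.8 kN/m; ΣW sinα = 71.1 kN/m
Resisting = 21.5 + 270.8·tan35.2° = 21.5 + 191.0 = 212.5 kN/m
FS = 212.5 / 71.1 = 2.987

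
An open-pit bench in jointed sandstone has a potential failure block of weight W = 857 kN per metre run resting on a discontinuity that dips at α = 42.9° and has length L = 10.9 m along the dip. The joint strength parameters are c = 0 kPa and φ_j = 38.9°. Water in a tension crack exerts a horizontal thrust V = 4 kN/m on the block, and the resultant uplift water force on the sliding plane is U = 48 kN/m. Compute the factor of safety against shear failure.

Resolving the block weight along and normal to the plane and applying the Mohr–Coulomb strength on the joint:
N' = W cosα − U − V sinα = 857·cos42.9° − 48 − 4·sin42.9° = 577.1 kN/m
Driving force T = W sinα + V cosα = 857·sin42.9° + 4·cos42.9° = 586.3 kN/m
Resisting force R = c·L + N'·tanφ_j = 0·10.9 + 577.1·tan38.9° = 0.0 + 465.6 = 465.6 kN/m
FS = R / T = 465.6 / 586.3 = 0.794

FS = 0.79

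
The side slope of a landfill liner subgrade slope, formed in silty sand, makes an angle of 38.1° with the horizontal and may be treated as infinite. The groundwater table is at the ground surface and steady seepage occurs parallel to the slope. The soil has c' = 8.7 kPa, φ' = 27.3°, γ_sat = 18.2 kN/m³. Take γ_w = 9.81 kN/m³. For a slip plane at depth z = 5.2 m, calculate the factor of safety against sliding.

With seepage parallel to the slope and the water table at the surface, the effective normal stress on the slip plane uses the buoyant unit weight γ' = γ_sat − γ_w while the driving shear stress uses γ_sat:
FS = [c' + γ' z cos²β tanφ'] / [γ_sat z sinβ cosβ]
γ' = 18.2 − 9.81 = 8.39 kN/m³
Numerator = 8.7 + 8.39·5.2·cos²38.1°·tan27.3° = 8.7 + 8.39·5.2·0.6193·0.5161 = 22.645 kPa
Denominator = 18.2·5.2·sin38.1°·cos38.1° = 18.2·5.2·0.6170·0.7869 = 45.954 kPa
FS = 22.645 / 45.954 = 0.493

FS = 0.49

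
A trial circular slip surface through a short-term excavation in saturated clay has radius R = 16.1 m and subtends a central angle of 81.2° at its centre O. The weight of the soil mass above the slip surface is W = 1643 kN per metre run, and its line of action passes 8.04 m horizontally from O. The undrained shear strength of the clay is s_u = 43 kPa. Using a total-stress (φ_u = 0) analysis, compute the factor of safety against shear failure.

Taking moments about the centre O, the resisting moment is provided by the undrained shear strength acting along the arc:
Arc length L_a = R·θ = 16.1·(81.2°·π/180) = 16.1·1.4172 = 22.82 m
M_R = s_u·L_a·R = 43·22.82·16.1 = 15796.2 kN·m/m
M_D = W·d = 1643·8.04 = 13209.7 kN·m/m
FS = M_R / M_D = 15796.2 / 13209.7 = 1.196

FS = 1.20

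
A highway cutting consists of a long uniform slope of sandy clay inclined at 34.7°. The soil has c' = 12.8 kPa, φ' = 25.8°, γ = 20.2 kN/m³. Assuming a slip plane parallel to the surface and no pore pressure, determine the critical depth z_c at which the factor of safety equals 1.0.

z_c = 4.49 m

Setting FS = 1.00 in FS = [c' + γz cos²β tanφ'] / [γz sinβ cosβ] and solving for z:
z = c' / [γ cosβ (FS·sinβ − cosβ·tanφ')]
  = 12.8 / [20.2·cos34.7°·(1.00·sin34.7° − cos34.7°·tan25.8°)]
  = 12.8 / [20.2·0.8221·(1.00·0.5693 − 0.8221·0.4834)]
  = 12.8 / 2.8538 = 4.485 m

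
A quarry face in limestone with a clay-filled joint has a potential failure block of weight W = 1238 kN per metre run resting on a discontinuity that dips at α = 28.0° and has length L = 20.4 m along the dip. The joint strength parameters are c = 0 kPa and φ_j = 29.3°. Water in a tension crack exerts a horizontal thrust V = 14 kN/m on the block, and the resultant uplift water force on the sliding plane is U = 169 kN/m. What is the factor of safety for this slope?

Resolving the block weight along and normal to the plane and applying the Mohr–Coulomb strength on the joint:
N' = W cosα − U − V sinα = 1238·cos28.0° − 169 − 14·sin28.0° = 917.5 kN/m
Driving force T = W sinα + V cosα = 1238·sin28.0° + 14·cos28.0° = 593.6 kN/m
Resisting force R = c·L + N'·tanφ_j = 0·20.4 + 917.5·tan29.3° = 0.0 + 514.9 = 514.9 kN/m
FS = R / T = 514.9 / 593.6 = 0.867

FS = 0.87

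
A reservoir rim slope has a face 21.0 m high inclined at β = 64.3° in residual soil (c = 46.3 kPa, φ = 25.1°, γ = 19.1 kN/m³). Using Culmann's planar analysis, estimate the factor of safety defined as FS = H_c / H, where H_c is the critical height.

FS = 1.67

H_c = (4c/γ) · sinβ cosφ / [1 − cos(β − φ)]
    = (4·46.3/19.1) · sin64.3°·cos25.1° / [1 − cos39.2°]
    = 9.696 · 0.8160 / 0.2251 = 35.16 m
FS = H_c / H = 35.16 / 21.0 = 1.674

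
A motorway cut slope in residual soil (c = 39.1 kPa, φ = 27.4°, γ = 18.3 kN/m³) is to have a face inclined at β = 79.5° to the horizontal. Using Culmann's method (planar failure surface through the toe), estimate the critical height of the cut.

H_c = 19.34 m

Culmann's analysis gives the critical failure plane at α_cr = (β + φ)/2 = (79.5 + 27.4)/2 = 53.5°, and the critical height
H_c = (4c/γ) · sinβ cosφ / [1 − cos(β − φ)]
    = (4·39.1/18.3) · sin79.5°·cos27.4° / [1 − cos(52.1°)]
    = 8.546 · 0.9833·0.8878 / [1 − 0.6143]
    = 8.546 · 0.8729 / 0.3857
    = 19.34 m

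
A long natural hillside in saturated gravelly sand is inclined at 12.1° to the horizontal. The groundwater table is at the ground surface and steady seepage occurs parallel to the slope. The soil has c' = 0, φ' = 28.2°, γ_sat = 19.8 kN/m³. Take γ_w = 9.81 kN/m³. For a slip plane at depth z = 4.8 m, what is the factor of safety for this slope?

With seepage parallel to the slope and the water table at the surface, the effective normal stress on the slip plane uses the buoyant unit weight γ' = γ_sat − γ_w while the driving shear stress uses γ_sat:
FS = [c' + γ' z cos²β tanφ'] / [γ_sat z sinβ cosβ]
(For c' = 0 this reduces to FS = (γ'/γ_sat)·tanφ'/tanβ.)
γ' = 19.8 − 9.81 = 9.99 kN/m³
Numerator = 0.0 + 9.99·4.8·cos²12.1°·tan28.2° = 0.0 + 9.99·4.8·0.9561·0.5362 = 24.582 kPa
Denominator = 19.8·4.8·sin12.1°·cos12.1° = 19.8·4.8·0.2096·0.9778 = 19.480 kPa
FS = 24.582 / 19.480 = 1.262

FS = 1.26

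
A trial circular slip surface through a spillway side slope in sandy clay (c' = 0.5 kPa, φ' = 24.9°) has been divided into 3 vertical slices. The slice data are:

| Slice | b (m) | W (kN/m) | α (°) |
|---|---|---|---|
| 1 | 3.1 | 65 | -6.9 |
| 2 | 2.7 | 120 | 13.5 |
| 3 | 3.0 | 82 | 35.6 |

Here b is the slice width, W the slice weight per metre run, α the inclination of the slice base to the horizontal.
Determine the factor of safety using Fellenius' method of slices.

FS = 1.76

Ordinary method of slices: FS = Σ[c'·Δl_i + (W_i cosα_i)·tanφ'] / Σ W_i sinα_i, with Δl_i = b_i / cosα_i.
Slice 1: Δl = 3.1/cos(-6.9°) = 3.123 m; N'_1 = 65·cos(-6.9°) = 64.5; c'Δl = 1.56; W sinα = -7.8
Slice 2: Δl = 2.7/cos13.5° = 2.777 m; N'_2 = 120·cos13.5° = 116.7; c'Δl = 1.39; W sinα = 28.0
Slice 3: Δl = 3.0/cos35.6° = 3.690 m; N'_3 = 82·cos35.6° = 66.7; c'Δl = 1.84; W sinα = 47.7
Σc'Δl = 4.8 kN/m; ΣN' = 247.9 kN/m; ΣW sinα = 67.9 kN/m
Resisting = 4.8 + 247.9·tan24.9° = 4.8 + 115.1 = 119.9 kN/m
FS = 119.9 / 67.9 = 1.764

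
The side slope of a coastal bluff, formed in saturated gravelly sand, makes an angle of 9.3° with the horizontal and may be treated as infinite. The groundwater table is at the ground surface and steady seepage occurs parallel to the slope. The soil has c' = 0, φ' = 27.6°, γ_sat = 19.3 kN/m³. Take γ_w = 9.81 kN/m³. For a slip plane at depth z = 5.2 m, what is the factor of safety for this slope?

With seepage parallel to the slope and the water table at the surface, the effective normal stress on the slip plane uses the buoyant unit weight γ' = γ_sat − γ_w while the driving shear stress uses γ_sat:
FS = [c' + γ' z cos²β tanφ'] / [γ_sat z sinβ cosβ]
(For c' = 0 this reduces to FS = (γ'/γ_sat)·tanφ'/tanβ.)
γ' = 19.3 − 9.81 = 9.49 kN/m³
Numerator = 0.0 + 9.49·5.2·cos²9.3°·tan27.6° = 0.0 + 9.49·5.2·0.9739·0.5228 = 25.125 kPa
Denominator = 19.3·5.2·sin9.3°·cos9.3° = 19.3·5.2·0.1616·0.9869 = 16.005 kPa
FS = 25.125 / 16.005 = 1.570

FS = 1.57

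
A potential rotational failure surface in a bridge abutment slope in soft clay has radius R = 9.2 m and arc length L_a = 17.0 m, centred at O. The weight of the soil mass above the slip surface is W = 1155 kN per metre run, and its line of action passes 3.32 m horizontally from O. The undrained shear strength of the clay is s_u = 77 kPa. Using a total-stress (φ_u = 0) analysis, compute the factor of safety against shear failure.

Taking moments about the centre O, the resisting moment is provided by the undrained shear strength acting along the arc:
M_R = s_u·L_a·R = 77·17.00·9.2 = 12042.8 kN·m/m
M_D = W·d = 1155·3.32 = 3834.6 kN·m/m
FS = M_R / M_D = 12042.8 / 3834.6 = 3.141

FS = 3.14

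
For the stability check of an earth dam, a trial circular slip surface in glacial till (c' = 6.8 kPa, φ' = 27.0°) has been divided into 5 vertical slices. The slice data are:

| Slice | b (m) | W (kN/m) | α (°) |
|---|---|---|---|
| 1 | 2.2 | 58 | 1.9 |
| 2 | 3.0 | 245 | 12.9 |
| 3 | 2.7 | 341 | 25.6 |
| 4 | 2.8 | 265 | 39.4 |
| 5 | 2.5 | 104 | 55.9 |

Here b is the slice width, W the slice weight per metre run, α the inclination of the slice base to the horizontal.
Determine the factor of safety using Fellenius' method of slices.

FS = 1.21

Ordinary method of slices: FS = Σ[c'·Δl_i + (W_i cosα_i)·tanφ'] / Σ W_i sinα_i, with Δl_i = b_i / cosα_i.
Slice 1: Δl = 2.2/cos1.9° = 2.201 m; N'_1 = 58·cos1.9° = 58.0; c'Δl = 14.97; W sinα = 1.9
Slice 2: Δl = 3.0/cos12.9° = 3.078 m; N'_2 = 245·cos12.9° = 238.8; c'Δl = 20.93; W sinα = 54.7
Slice 3: Δl = 2.7/cos25.6° = 2.994 m; N'_3 = 341·cos25.6° = 307.5; c'Δl = 20.36; W sinα = 147.3
Slice 4: Δl = 2.8/cos39.4° = 3.623 m; N'_4 = 265·cos39.4° = 204.8; c'Δl = 24.64; W sinα = 168.2
Slice 5: Δl = 2.5/cos55.9° = 4.459 m; N'_5 = 104·cos55.9° = 58.3; c'Δl = 30.32; W sinα = 86.1
Σc'Δl = 111.2 kN/m; ΣN' = 867.4 kN/m; ΣW sinα = 458.3 kN/m
Resisting = 111.2 + 867.4·tan27.0° = 111.2 + 442.0 = 553.2 kN/m
FS = 553.2 / 458.3 = 1.207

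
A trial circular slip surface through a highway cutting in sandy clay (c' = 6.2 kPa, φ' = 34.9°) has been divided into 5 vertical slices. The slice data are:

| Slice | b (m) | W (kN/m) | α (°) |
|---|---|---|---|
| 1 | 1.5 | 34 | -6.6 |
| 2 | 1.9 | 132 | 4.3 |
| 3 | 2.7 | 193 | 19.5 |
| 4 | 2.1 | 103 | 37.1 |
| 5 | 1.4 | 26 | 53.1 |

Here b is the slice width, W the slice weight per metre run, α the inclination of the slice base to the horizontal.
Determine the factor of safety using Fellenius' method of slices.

Ordinary method of slices: FS = Σ[c'·Δl_i + (W_i cosα_i)·tanφ'] / Σ W_i sinα_i, with Δl_i = b_i / cosα_i.
Slice 1: Δl = 1.5/cos(-6.6°) = 1.510 m; N'_1 = 34·cos(-6.6°) = 33.8; c'Δl = 9.36; W sinα = -3.9
Slice 2: Δl = 1.9/cos4.3° = 1.905 m; N'_2 = 132·cos4.3° = 131.6; c'Δl = 11.81; W sinα = 9.9
Slice 3: Δl = 2.7/cos19.5° = 2.864 m; N'_3 = 193·cos19.5° = 181.9; c'Δl = 17.76; W sinα = 64.4
Slice 4: Δl = 2.1/cos37.1° = 2.633 m; N'_4 = 103·cos37.1° = 82.2; c'Δl = 16.32; W sinα = 62.1
Slice 5: Δl = 1.4/cos53.1° = 2.332 m; N'_5 = 26·cos53.1° = 15.6; c'Δl = 14.46; W sinα = 20.8
Σc'Δl = 69.7 kN/m; ΣN' = 445.1 kN/m; ΣW sinα = 153.3 kN/m
Resisting = 69.7 + 445.1·tan34.9° = 69.7 + 310.5 = 380.2 kN/m
FS = 380.2 / 153.3 = 2.480

FS = 2.48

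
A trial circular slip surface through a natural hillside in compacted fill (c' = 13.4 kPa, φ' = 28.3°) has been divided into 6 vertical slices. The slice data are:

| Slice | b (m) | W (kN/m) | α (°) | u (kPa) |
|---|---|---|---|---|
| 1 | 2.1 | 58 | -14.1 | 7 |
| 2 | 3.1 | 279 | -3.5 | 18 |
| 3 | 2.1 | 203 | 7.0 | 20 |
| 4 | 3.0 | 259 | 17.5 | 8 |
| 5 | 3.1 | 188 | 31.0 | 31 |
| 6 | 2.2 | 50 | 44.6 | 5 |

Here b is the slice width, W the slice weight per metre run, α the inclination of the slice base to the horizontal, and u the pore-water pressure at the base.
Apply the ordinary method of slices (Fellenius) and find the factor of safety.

FS = 3.03

Ordinary method of slices: FS = Σ[c'·Δl_i + (W_i cosα_i − u_i·Δl_i)·tanφ'] / Σ W_i sinα_i, with Δl_i = b_i / cosα_i.
Slice 1: Δl = 2.1/cos(-14.1°) = 2.165 m; N'_1 = 58·cos(-14.1°) − 7·2.165 = 41.1; c'Δl = 29.01; W sinα = -14.1
Slice 2: Δl = 3.1/cos(-3.5°) = 3.106 m; N'_2 = 279·cos(-3.5°) − 18·3.106 = 222.6; c'Δl = 41.62; W sinα = -17.0
Slice 3: Δl = 2.1/cos7.0° = 2.116 m; N'_3 = 203·cos7.0° − 20·2.116 = 159.2; c'Δl = 28.35; W sinα = 24.7
Slice 4: Δl = 3.0/cos17.5° = 3.146 m; N'_4 = 259·cos17.5° − 8·3.146 = 221.8; c'Δl = 42.15; W sinα = 77.9
Slice 5: Δl = 3.1/cos31.0° = 3.617 m; N'_5 = 188·cos31.0° − 31·3.617 = 49.0; c'Δl = 48.46; W sinα = 96.8
Slice 6: Δl = 2.2/cos44.6° = 3.090 m; N'_6 = 50·cos44.6° − 5·3.090 = 20.2; c'Δl = 41.40; W sinα = 35.1
Σc'Δl = 231.0 kN/m; ΣN' = 713.9 kN/m; ΣW sinα = 203.4 kN/m
Resisting = 231.0 + 713.9·tan28.3° = 231.0 + 384.4 = 615.4 kN/m
FS = 615.4 / 203.4 = 3.026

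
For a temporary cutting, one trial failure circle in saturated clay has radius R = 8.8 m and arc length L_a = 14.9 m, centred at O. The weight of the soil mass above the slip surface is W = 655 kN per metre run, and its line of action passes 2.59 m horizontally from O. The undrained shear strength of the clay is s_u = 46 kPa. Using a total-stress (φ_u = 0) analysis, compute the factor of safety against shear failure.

Taking moments about the centre O, the resisting moment is provided by the undrained shear strength acting along the arc:
M_R = s_u·L_a·R = 46·14.90·8.8 = 6031.5 kN·m/m
M_D = W·d = 655·2.59 = 1696.4 kN·m/m
FS = M_R / M_D = 6031.5 / 1696.4 = 3.555

FS = 3.56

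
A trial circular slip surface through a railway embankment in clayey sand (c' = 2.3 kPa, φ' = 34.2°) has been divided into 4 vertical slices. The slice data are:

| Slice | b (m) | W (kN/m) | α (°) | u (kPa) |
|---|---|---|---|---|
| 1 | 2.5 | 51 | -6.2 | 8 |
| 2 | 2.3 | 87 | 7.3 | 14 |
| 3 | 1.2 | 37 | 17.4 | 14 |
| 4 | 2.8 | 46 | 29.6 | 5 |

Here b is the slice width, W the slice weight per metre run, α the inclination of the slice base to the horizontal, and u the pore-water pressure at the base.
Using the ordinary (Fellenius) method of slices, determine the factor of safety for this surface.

Ordinary method of slices: FS = Σ[c'·Δl_i + (W_i cosα_i − u_i·Δl_i)·tanφ'] / Σ W_i sinα_i, with Δl_i = b_i / cosα_i.
Slice 1: Δl = 2.5/cos(-6.2°) = 2.515 m; N'_1 = 51·cos(-6.2°) − 8·2.515 = 30.6; c'Δl = 5.78; W sinα = -5.5
Slice 2: Δl = 2.3/cos7.3° = 2.319 m; N'_2 = 87·cos7.3° − 14·2.319 = 53.8; c'Δl = 5.33; W sinα = 11.1
Slice 3: Δl = 1.2/cos17.4° = 1.258 m; N'_3 = 37·cos17.4° − 14·1.258 = 17.7; c'Δl = 2.89; W sinα = 11.1
Slice 4: Δl = 2.8/cos29.6° = 3.220 m; N'_4 = 46·cos29.6° − 5·3.220 = 23.9; c'Δl = 7.41; W sinα = 22.7
Σc'Δl = 21.4 kN/m; ΣN' = 126.0 kN/m; ΣW sinα = 39.3 kN/m
Resisting = 21.4 + 126.0·tan34.2° = 21.4 + 85.6 = 107.1 kN/m
FS = 107.1 / 39.3 = 2.722

FS = 2.72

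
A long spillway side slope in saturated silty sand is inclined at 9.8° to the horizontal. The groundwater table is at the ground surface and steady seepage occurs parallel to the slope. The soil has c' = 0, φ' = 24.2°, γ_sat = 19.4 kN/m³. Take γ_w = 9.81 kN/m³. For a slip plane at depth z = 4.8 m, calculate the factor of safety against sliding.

FS = 1.29

With seepage parallel to the slope and the water table at the surface, the effective normal stress on the slip plane uses the buoyant unit weight γ' = γ_sat − γ_w while the driving shear stress uses γ_sat:
FS = [c' + γ' z cos²β tanφ'] / [γ_sat z sinβ cosβ]
(For c' = 0 this reduces to FS = (γ'/γ_sat)·tanφ'/tanβ.)
γ' = 19.4 − 9.81 = 9.59 kN/m³
Numerator = 0.0 + 9.59·4.8·cos²9.8°·tan24.2° = 0.0 + 9.59·4.8·0.9710·0.4494 = 20.088 kPa
Denominator = 19.4·4.8·sin9.8°·cos9.8° = 19.4·4.8·0.1702·0.9854 = 15.619 kPa
FS = 20.088 / 15.619 = 1.286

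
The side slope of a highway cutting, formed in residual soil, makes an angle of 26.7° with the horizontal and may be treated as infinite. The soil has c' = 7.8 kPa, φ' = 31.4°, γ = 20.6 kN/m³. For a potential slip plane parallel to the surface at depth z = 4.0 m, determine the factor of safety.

For an infinite slope with a slip plane parallel to the surface (no pore pressure): FS = [c' + γz cos²β tanφ'] / [γz sinβ cosβ].
γz = 20.6·4.0 = 82.40 kN/m²
Numerator = 7.8 + 82.40·cos²26.7°·tan31.4° = 7.8 + 82.40·0.7981·0.6104 = 47.943 kPa
Denominator = 82.40·sin26.7°·cos26.7° = 82.40·0.4493·0.8934 = 33.076 kPa
FS = 47.943 / 33.076 = 1.449

FS = 1.45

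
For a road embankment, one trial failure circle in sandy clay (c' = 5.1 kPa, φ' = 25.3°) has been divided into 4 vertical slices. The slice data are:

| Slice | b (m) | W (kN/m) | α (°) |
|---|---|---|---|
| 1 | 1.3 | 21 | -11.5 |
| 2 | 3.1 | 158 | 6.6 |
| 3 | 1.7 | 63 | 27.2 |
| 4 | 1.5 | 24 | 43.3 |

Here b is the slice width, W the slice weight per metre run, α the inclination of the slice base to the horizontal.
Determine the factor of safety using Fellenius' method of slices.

Ordinary method of slices: FS = Σ[c'·Δl_i + (W_i cosα_i)·tanφ'] / Σ W_i sinα_i, with Δl_i = b_i / cosα_i.
Slice 1: Δl = 1.3/cos(-11.5°) = 1.327 m; N'_1 = 21·cos(-11.5°) = 20.6; c'Δl = 6.77; W sinα = -4.2
Slice 2: Δl = 3.1/cos6.6° = 3.121 m; N'_2 = 158·cos6.6° = 157.0; c'Δl = 15.92; W sinα = 18.2
Slice 3: Δl = 1.7/cos27.2° = 1.911 m; N'_3 = 63·cos27.2° = 56.0; c'Δl = 9.75; W sinα = 28.8
Slice 4: Δl = 1.5/cos43.3° = 2.061 m; N'_4 = 24·cos43.3° = 17.5; c'Δl = 10.51; W sinα = 16.5
Σc'Δl = 42.9 kN/m; ΣN' = 251.0 kN/m; ΣW sinα = 59.2 kN/m
Resisting = 42.9 + 251.0·tan25.3° = 42.9 + 118.7 = 161.6 kN/m
FS = 161.6 / 59.2 = 2.728

FS = 2.73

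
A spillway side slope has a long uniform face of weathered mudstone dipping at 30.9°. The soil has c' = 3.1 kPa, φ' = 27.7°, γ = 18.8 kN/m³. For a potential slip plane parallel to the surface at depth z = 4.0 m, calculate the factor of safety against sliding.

FS = 0.97

For an infinite slope with a slip plane parallel to the surface (no pore pressure): FS = [c' + γz cos²β tanφ'] / [γz sinβ cosβ].
γz = 18.8·4.0 = 75.20 kN/m²
Numerator = 3.1 + 75.20·cos²30.9°·tan27.7° = 3.1 + 75.20·0.7363·0.5250 = 32.169 kPa
Denominator = 75.20·sin30.9°·cos30.9° = 75.20·0.5135·0.8581 = 33.137 kPa
FS = 32.169 / 33.137 = 0.971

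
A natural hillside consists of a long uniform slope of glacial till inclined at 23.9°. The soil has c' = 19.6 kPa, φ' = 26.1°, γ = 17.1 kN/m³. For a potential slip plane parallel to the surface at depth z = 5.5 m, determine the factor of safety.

For an infinite slope with a slip plane parallel to the surface (no pore pressure): FS = [c' + γz cos²β tanφ'] / [γz sinβ cosβ].
γz = 17.1·5.5 = 94.05 kN/m²
Numerator = 19.6 + 94.05·cos²23.9°·tan26.1° = 19.6 + 94.05·0.8359·0.4899 = 58.112 kPa
Denominator = 94.05·sin23.9°·cos23.9° = 94.05·0.4051·0.9143 = 34.836 kPa
FS = 58.112 / 34.836 = 1.668

FS = 1.67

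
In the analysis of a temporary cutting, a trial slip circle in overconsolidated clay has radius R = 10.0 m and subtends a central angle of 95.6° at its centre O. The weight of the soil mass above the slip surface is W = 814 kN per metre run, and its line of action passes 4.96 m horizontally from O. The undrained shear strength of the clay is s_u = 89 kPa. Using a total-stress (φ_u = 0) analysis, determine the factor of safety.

FS = 3.68

Taking moments about the centre O, the resisting moment is provided by the undrained shear strength acting along the arc:
Arc length L_a = R·θ = 10.0·(95.6°·π/180) = 10.0·1.6685 = 16.69 m
M_R = s_u·L_a·R = 89·16.69·10.0 = 14850.0 kN·m/m
M_D = W·d = 814·4.96 = 4037.4 kN·m/m
FS = M_R / M_D = 14850.0 / 4037.4 = 3.678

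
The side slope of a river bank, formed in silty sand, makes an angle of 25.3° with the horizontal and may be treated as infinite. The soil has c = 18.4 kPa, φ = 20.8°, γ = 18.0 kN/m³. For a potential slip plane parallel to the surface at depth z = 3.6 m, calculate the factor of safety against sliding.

FS = 1.54

For an infinite slope with a slip plane parallel to the surface (no pore pressure): FS = [c + γz cos²β tanφ] / [γz sinβ cosβ].
γz = 18.0·3.6 = 64.80 kN/m²
Numerator = 18.4 + 64.80·cos²25.3°·tan20.8° = 18.4 + 64.80·0.8174·0.3799 = 38.520 kPa
Denominator = 64.80·sin25.3°·cos25.3° = 64.80·0.4274·0.9041 = 25.037 kPa
FS = 38.520 / 25.037 = 1.539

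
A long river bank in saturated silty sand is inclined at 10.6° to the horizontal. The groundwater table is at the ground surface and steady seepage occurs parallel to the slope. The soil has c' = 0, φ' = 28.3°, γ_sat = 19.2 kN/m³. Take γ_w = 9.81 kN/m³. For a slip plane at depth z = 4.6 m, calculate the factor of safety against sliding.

FS = 1.41

With seepage parallel to the slope and the water table at the surface, the effective normal stress on the slip plane uses the buoyant unit weight γ' = γ_sat − γ_w while the driving shear stress uses γ_sat:
FS = [c' + γ' z cos²β tanφ'] / [γ_sat z sinβ cosβ]
(For c' = 0 this reduces to FS = (γ'/γ_sat)·tanφ'/tanβ.)
γ' = 19.2 − 9.81 = 9.39 kN/m³
Numerator = 0.0 + 9.39·4.6·cos²10.6°·tan28.3° = 0.0 + 9.39·4.6·0.9662·0.5384 = 22.471 kPa
Denominator = 19.2·4.6·sin10.6°·cos10.6° = 19.2·4.6·0.1840·0.9829 = 15.969 kPa
FS = 22.471 / 15.969 = 1.407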